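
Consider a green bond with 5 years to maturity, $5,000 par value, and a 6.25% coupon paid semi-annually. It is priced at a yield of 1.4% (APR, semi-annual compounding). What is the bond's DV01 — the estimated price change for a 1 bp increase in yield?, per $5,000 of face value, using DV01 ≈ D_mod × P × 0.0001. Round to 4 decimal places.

$2.7218

Periodic yield y = 0.007.
  t   CF        PV=CF/(1+0.007)^t    t·PV
  1       156.25       155.1639       155.1639
  2       156.25       154.0853       308.1705
  3       156.25       153.0142       459.0425
  4       156.25       151.9505       607.8020
  5       156.25       150.8942       754.4712
  6       156.25       149.8453       899.0720
  7       156.25       148.8037     1,041.6259
  8       156.25       147.7693     1,182.1545
  9       156.25       146.7421     1,320.6791
  10    5,156.25     4,808.8282    48,088.2818
  Σ                  6,167.0967    54,816.4634
P = 6,167.0967; D_Mac = 8.88854 half-year periods = 4.44427 yrs; D_mod = 4.41337 yrs.
DV01 ≈ 4.41337 × 6,167.0967 × 0.0001 = 2.721771.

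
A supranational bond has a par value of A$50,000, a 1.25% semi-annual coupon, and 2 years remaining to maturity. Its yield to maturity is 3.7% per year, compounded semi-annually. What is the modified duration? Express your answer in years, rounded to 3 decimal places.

1.945 years

Periodic yield y = 0.0185. First find Macaulay duration:
  t   CF        PV=CF/(1+0.0185)^t    t·PV
  1       312.50       306.8238       306.8238
  2       312.50       301.2506       602.5012
  3       312.50       295.7787       887.3362
  4    50,312.50    46,755.3987   187,021.5946
  Σ                 47,659.2518   188,818.2558
P = 47,659.2518; Macaulay duration = 188,818.2558 / 47,659.2518 = 3.96184 half-year periods = 1.98092 years.
Modified duration = D_Mac / (1 + y) = 1.98092 / 1.0185 = 1.94494 years.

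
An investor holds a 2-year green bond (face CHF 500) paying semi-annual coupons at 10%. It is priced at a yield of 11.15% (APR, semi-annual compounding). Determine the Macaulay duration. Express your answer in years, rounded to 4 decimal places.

Periodic yield y = 0.05575. Discount each cash flow and weight by its period:
  t   CF        PV=CF/(1+0.05575)^t    t·PV
  1        25.00        23.6798        23.6798
  2        25.00        22.4294        44.8588
  3        25.00        21.2450        63.7350
  4       525.00       422.5858     1,690.3434
  Σ                    489.9401     1,822.6170
Price P = Σ PV = 489.9401.
Macaulay duration = Σ(t·PV) / P = 1,822.6170 / 489.9401 = 3.72008 half-year periods.
In years: 3.72008 / 2 = 1.86004 years.

1.8600 years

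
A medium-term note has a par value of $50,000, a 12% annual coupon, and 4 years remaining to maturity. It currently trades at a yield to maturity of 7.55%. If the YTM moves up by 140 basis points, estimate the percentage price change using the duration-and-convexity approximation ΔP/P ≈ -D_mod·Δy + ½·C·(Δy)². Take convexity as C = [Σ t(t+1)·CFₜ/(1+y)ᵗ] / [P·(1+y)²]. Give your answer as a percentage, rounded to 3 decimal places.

With y = 0.0755:
  t   CF        PV=CF/(1+0.0755)^t    t·PV        t(t+1)·PV
  1     6,000.00     5,578.8006     5,578.8006      11,157.6011
  2     6,000.00     5,187.1693    10,374.3386      31,123.0157
  3     6,000.00     4,823.0305    14,469.0914      57,876.3657
  4    56,000.00    41,854.9057   167,419.6229     837,098.1146
  Σ                 57,443.9060   197,841.8535     937,255.0971
P = 57,443.9060; D_Mac = 3.44409 yrs; D_mod = 3.20231 yrs; C = 14.10565.
Duration effect: -3.20231 × (+0.014) = -0.044832
Convexity effect: 0.5 × 14.10565 × (0.014)² = +0.0013824
ΔP/P ≈ -0.044832 + 0.0013824 = -0.043450 = -4.3450%.

-4.345%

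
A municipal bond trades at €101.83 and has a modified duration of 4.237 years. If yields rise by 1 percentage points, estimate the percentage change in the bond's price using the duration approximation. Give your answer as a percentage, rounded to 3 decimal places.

-4.237%

Duration approximation: ΔP/P ≈ -D_mod · Δy = -4.237 × (+0.01) = -0.042370.
As a percentage: -4.2370%.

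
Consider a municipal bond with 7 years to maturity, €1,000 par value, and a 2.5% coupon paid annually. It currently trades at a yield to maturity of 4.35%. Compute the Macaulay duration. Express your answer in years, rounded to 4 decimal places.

Periodic yield y = 0.0435. Discount each cash flow and weight by its year:
  t   CF        PV=CF/(1+0.0435)^t    t·PV
  1        25.00        23.9578        23.9578
  2        25.00        22.9591        45.9182
  3        25.00        22.0020        66.0061
  4        25.00        21.0848        84.3393
  5        25.00        20.2059       101.0294
  6        25.00        19.3636       116.1814
  7     1,025.00       760.8108     5,325.6759
  Σ                    890.3841     5,763.1081
Price P = Σ PV = 890.3841.
Macaulay duration = Σ(t·PV) / P = 5,763.1081 / 890.3841 = 6.47261 years.

6.4726 years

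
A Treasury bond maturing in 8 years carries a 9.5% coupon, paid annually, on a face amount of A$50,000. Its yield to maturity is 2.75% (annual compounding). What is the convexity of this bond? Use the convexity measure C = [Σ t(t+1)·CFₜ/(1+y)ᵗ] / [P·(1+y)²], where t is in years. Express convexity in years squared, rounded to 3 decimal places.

With y = 0.0275:
  t   CF        PV=CF/(1+0.0275)^t    t·PV        t(t+1)·PV
  1     4,750.00     4,622.8710     4,622.8710       9,245.7421
  2     4,750.00     4,499.1446     8,998.2891      26,994.8674
  3     4,750.00     4,378.7295    13,136.1885      52,544.7541
  4     4,750.00     4,261.5372    17,046.1489      85,230.7447
  5     4,750.00     4,147.4815    20,737.4075     124,424.4448
  6     4,750.00     4,036.4783    24,218.8700     169,532.0903
  7     4,750.00     3,928.4461    27,499.1225     219,992.9801
  8    54,750.00    44,068.6229   352,548.9829   3,172,940.8464
  Σ                 73,943.3111   468,807.8806   3,860,906.4699
P = 73,943.3111.
Convexity = Σ t(t+1)·PV / [P·(1+y)²] = 3,860,906.4699 / (73,943.3111 × 1.055756) = 49.45688.

49.457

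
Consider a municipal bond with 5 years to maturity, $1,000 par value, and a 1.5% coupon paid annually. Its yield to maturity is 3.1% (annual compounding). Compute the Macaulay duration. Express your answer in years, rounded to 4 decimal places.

Periodic yield y = 0.031. Discount each cash flow and weight by its year:
  t   CF        PV=CF/(1+0.031)^t    t·PV
  1        15.00        14.5490        14.5490
  2        15.00        14.1115        28.2230
  3        15.00        13.6872        41.0617
  4        15.00        13.2757        53.1027
  5     1,015.00       871.3100     4,356.5502
  Σ                    926.9334     4,493.4866
Price P = Σ PV = 926.9334.
Macaulay duration = Σ(t·PV) / P = 4,493.4866 / 926.9334 = 4.84769 years.

4.8477 years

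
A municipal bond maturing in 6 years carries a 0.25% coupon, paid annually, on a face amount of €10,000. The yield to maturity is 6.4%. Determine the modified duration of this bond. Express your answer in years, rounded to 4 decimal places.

Periodic yield y = 0.064. First find Macaulay duration:
  t   CF        PV=CF/(1+0.064)^t    t·PV
  1        25.00        23.4962        23.4962
  2        25.00        22.0829        44.1659
  3        25.00        20.7546        62.2639
  4        25.00        19.5062        78.0249
  5        25.00        18.3329        91.6646
  6    10,025.00     6,909.3090    41,455.8538
  Σ                  7,013.4819    41,755.4694
P = 7,013.4819; Macaulay duration = 41,755.4694 / 7,013.4819 = 5.95360 years.
Modified duration = D_Mac / (1 + y) = 5.95360 / 1.064 = 5.59549 years.

5.5955 years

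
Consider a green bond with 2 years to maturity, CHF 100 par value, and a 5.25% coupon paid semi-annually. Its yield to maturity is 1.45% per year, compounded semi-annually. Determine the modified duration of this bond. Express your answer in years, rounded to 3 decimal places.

1.914 years

Periodic yield y = 0.00725. First find Macaulay duration:
  t   CF        PV=CF/(1+0.00725)^t    t·PV
  1        2.625         2.6061         2.6061
  2        2.625         2.5873         5.1747
  3        2.625         2.5687         7.7062
  4      102.625        99.7020       398.8082
  Σ                    107.4642       414.2952
P = 107.4642; Macaulay duration = 414.2952 / 107.4642 = 3.85519 half-year periods = 1.92760 years.
Modified duration = D_Mac / (1 + y) = 1.92760 / 1.00725 = 1.91372 years.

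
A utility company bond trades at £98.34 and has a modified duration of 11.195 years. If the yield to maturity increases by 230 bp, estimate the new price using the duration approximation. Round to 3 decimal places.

Duration approximation: ΔP/P ≈ -D_mod · Δy = -11.195 × (+0.023) = -0.257485.
New price ≈ 98.34 × (1 - 0.257485) = 73.0189251.

£73.019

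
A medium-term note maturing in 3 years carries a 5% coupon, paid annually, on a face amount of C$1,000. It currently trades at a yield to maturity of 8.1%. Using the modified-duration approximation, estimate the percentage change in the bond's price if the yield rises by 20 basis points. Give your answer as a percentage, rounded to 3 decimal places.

-0.528%

Periodic yield y = 0.081. Modified duration first:
  t   CF        PV=CF/(1+0.081)^t    t·PV
  1        50.00        46.2535        46.2535
  2        50.00        42.7877        85.5753
  3     1,050.00       831.2128     2,493.6384
  Σ                    920.2539     2,625.4672
P = 920.2539; D_Mac = 2.85298 yrs; D_mod = 2.85298/(1+0.081) = 2.63921 yrs.
ΔP/P ≈ -D_mod · Δy = -2.63921 × (+0.002) = -0.005278 = -0.5278%.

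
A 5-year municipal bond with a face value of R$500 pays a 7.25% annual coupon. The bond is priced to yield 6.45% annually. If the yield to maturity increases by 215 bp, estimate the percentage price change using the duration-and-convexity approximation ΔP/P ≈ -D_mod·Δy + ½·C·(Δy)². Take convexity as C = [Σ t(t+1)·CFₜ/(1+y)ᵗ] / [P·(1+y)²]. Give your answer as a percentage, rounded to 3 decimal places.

-8.334%

With y = 0.0645:
  t   CF        PV=CF/(1+0.0645)^t    t·PV        t(t+1)·PV
  1        36.25        34.0535        34.0535          68.1071
  2        36.25        31.9902        63.9804         191.9411
  3        36.25        30.0518        90.1555         360.6220
  4        36.25        28.2309       112.9238         564.6188
  5       536.25       392.3187     1,961.5934      11,769.5601
  Σ                    516.6452     2,262.7065      12,954.8491
P = 516.6452; D_Mac = 4.37961 yrs; D_mod = 4.11425 yrs; C = 22.12833.
Duration effect: -4.11425 × (+0.0215) = -0.088456
Convexity effect: 0.5 × 22.12833 × (0.0215)² = +0.0051144
ΔP/P ≈ -0.088456 + 0.0051144 = -0.083342 = -8.3342%.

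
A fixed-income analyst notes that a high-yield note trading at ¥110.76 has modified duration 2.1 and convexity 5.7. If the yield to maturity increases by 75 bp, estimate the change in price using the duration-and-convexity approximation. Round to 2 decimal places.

Duration effect: -D_mod·Δy = -2.1 × (+0.0075) = -0.015750
Convexity effect: ½·C·(Δy)² = 0.5 × 5.7 × (0.0075)² = +0.0001603125
ΔP/P ≈ -0.015750 + 0.0001603125 = -0.0155896875
ΔP ≈ 110.76 × (-0.0155896875) = -1.7267137875.

-¥1.73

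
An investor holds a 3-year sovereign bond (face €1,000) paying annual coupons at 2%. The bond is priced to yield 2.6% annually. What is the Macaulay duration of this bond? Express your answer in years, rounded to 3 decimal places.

2.941 years

Periodic yield y = 0.026. Discount each cash flow and weight by its year:
  t   CF        PV=CF/(1+0.026)^t    t·PV
  1        20.00        19.4932        19.4932
  2        20.00        18.9992        37.9984
  3     1,020.00       944.4046     2,833.2138
  Σ                    982.8970     2,890.7053
Price P = Σ PV = 982.8970.
Macaulay duration = Σ(t·PV) / P = 2,890.7053 / 982.8970 = 2.94101 years.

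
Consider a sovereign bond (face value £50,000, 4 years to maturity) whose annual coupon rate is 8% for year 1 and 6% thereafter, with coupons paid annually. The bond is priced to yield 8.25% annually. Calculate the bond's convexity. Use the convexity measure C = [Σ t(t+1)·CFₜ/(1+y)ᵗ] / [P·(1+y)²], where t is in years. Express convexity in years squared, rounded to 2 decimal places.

14.88

With y = 0.0825:
  t   CF        PV=CF/(1+0.0825)^t    t·PV        t(t+1)·PV
  1     4,000.00     3,695.1501     3,695.1501       7,390.3002
  2     3,000.00     2,560.1502     5,120.3004      15,360.9012
  3     3,000.00     2,365.0348     7,095.1045      28,380.4179
  4    53,000.00    38,597.9509   154,391.8037     771,959.0183
  Σ                 47,218.2860   170,302.3586     823,090.6376
P = 47,218.2860.
Convexity = Σ t(t+1)·PV / [P·(1+y)²] = 823,090.6376 / (47,218.2860 × 1.171806) = 14.87584.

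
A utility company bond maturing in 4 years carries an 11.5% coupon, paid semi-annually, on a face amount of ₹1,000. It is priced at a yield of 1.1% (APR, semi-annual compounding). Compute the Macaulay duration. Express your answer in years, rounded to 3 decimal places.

Periodic yield y = 0.0055. Discount each cash flow and weight by its period:
  t   CF        PV=CF/(1+0.0055)^t    t·PV
  1        57.50        57.1855        57.1855
  2        57.50        56.8727       113.7454
  3        57.50        56.5616       169.6848
  4        57.50        56.2522       225.0088
  5        57.50        55.9445       279.7225
  6        57.50        55.6385       333.8310
  7        57.50        55.3342       387.3391
  8     1,057.50     1,012.1008     8,096.8066
  Σ                  1,405.8899     9,663.3236
Price P = Σ PV = 1,405.8899.
Macaulay duration = Σ(t·PV) / P = 9,663.3236 / 1,405.8899 = 6.87346 half-year periods.
In years: 6.87346 / 2 = 3.43673 years.

3.437 years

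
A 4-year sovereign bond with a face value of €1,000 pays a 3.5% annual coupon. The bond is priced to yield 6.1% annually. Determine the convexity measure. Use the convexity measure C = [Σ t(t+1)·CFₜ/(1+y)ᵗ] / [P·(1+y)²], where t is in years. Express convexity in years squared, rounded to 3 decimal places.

16.533

With y = 0.061:
  t   CF        PV=CF/(1+0.061)^t    t·PV        t(t+1)·PV
  1        35.00        32.9877        32.9877          65.9755
  2        35.00        31.0912        62.1824         186.5471
  3        35.00        29.3037        87.9110         351.6439
  4     1,035.00       816.7306     3,266.9223      16,334.6115
  Σ                    910.1132     3,450.0034      16,938.7781
P = 910.1132.
Convexity = Σ t(t+1)·PV / [P·(1+y)²] = 16,938.7781 / (910.1132 × 1.125721) = 16.53316.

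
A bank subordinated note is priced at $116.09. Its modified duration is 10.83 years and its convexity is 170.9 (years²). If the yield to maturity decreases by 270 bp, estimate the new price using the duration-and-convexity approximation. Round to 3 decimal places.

Duration effect: -D_mod·Δy = -10.83 × (-0.027) = +0.292410
Convexity effect: ½·C·(Δy)² = 0.5 × 170.9 × (-0.027)² = +0.06229305
ΔP/P ≈ +0.292410 + 0.06229305 = +0.35470305
New price ≈ 116.09 × (1 + 0.35470305) = 157.2674770745.

$157.267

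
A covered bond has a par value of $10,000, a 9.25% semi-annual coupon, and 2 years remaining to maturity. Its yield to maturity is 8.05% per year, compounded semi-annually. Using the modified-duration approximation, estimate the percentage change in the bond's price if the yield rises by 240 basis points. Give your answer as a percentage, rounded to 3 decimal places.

Periodic yield y = 0.04025. Modified duration first:
  t   CF        PV=CF/(1+0.04025)^t    t·PV
  1       462.50       444.6047       444.6047
  2       462.50       427.4017       854.8035
  3       462.50       410.8644     1,232.5933
  4    10,462.50     8,934.7946    35,739.1784
  Σ                 10,217.6655    38,271.1799
P = 10,217.6655; D_Mac = 3.74559 half-year periods = 1.87279 yrs; D_mod = 1.87279/(1+0.04025) = 1.80033 yrs.
ΔP/P ≈ -D_mod · Δy = -1.80033 × (+0.024) = -0.043208 = -4.3208%.

-4.321%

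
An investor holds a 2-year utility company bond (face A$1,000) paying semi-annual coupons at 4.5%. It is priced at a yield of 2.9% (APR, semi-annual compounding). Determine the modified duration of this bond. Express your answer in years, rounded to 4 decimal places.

Periodic yield y = 0.0145. First find Macaulay duration:
  t   CF        PV=CF/(1+0.0145)^t    t·PV
  1        22.50        22.1784        22.1784
  2        22.50        21.8614        43.7228
  3        22.50        21.5490        64.6469
  4     1,022.50       965.2840     3,861.1360
  Σ                  1,030.8728     3,991.6842
P = 1,030.8728; Macaulay duration = 3,991.6842 / 1,030.8728 = 3.87214 half-year periods = 1.93607 years.
Modified duration = D_Mac / (1 + y) = 1.93607 / 1.0145 = 1.90840 years.

1.9084 years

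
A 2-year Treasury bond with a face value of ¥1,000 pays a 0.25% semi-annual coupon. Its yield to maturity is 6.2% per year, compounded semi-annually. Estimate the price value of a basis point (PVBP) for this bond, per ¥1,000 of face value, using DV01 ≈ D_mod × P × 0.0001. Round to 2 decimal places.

¥0.17

Periodic yield y = 0.031.
  t   CF        PV=CF/(1+0.031)^t    t·PV
  1         1.25         1.2124         1.2124
  2         1.25         1.1760         2.3519
  3         1.25         1.1406         3.4218
  4     1,001.25       886.1513     3,544.6051
  Σ                    889.6803     3,551.5913
P = 889.6803; D_Mac = 3.99199 half-year periods = 1.99599 yrs; D_mod = 1.93598 yrs.
DV01 ≈ 1.93598 × 889.6803 × 0.0001 = 0.172240.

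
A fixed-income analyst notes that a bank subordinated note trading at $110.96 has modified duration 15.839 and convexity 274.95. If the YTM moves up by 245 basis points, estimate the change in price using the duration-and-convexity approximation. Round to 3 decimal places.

-$33.902

Duration effect: -D_mod·Δy = -15.839 × (+0.0245) = -0.3880555
Convexity effect: ½·C·(Δy)² = 0.5 × 274.95 × (0.0245)² = +0.08251936875
ΔP/P ≈ -0.3880555 + 0.08251936875 = -0.30553613125
ΔP ≈ 110.96 × (-0.30553613125) = -33.9022891235.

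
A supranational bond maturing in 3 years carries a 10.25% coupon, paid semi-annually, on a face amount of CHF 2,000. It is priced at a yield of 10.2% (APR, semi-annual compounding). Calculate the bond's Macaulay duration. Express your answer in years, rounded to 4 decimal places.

Periodic yield y = 0.051. Discount each cash flow and weight by its period:
  t   CF        PV=CF/(1+0.051)^t    t·PV
  1       102.50        97.5262        97.5262
  2       102.50        92.7937       185.5874
  3       102.50        88.2909       264.8726
  4       102.50        84.0065       336.0261
  5       102.50        79.9301       399.6504
  6     2,102.50     1,559.9824     9,359.8946
  Σ                  2,002.5298    10,643.5572
Price P = Σ PV = 2,002.5298.
Macaulay duration = Σ(t·PV) / P = 10,643.5572 / 2,002.5298 = 5.31506 half-year periods.
In years: 5.31506 / 2 = 2.65753 years.

2.6575 years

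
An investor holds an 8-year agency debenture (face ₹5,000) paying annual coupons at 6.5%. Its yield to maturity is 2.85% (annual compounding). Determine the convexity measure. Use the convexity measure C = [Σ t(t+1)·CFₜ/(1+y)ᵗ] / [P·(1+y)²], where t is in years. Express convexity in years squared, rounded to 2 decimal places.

53.06

With y = 0.0285:
  t   CF        PV=CF/(1+0.0285)^t    t·PV        t(t+1)·PV
  1       325.00       315.9942       315.9942         631.9883
  2       325.00       307.2379       614.4758       1,843.4273
  3       325.00       298.7242       896.1727       3,584.6909
  4       325.00       290.4465     1,161.7861       5,808.9304
  5       325.00       282.3982     1,411.9909       8,471.9452
  6       325.00       274.5728     1,647.4371      11,532.0595
  7       325.00       266.9644     1,868.7505      14,950.0042
  8     5,325.00     4,252.9007    34,023.2057     306,208.8513
  Σ                  6,289.2389    41,939.8129     353,031.8972
P = 6,289.2389.
Convexity = Σ t(t+1)·PV / [P·(1+y)²] = 353,031.8972 / (6,289.2389 × 1.057812) = 53.06489.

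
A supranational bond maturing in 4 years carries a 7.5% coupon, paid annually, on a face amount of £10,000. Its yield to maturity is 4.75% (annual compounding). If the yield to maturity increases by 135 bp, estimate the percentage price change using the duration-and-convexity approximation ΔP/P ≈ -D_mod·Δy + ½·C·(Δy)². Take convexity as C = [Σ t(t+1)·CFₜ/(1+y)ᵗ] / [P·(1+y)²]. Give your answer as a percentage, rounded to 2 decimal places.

With y = 0.0475:
  t   CF        PV=CF/(1+0.0475)^t    t·PV        t(t+1)·PV
  1       750.00       715.9905       715.9905       1,431.9809
  2       750.00       683.5231     1,367.0462       4,101.1386
  3       750.00       652.5280     1,957.5841       7,830.3363
  4    10,750.00     8,928.7844    35,715.1377     178,575.6886
  Σ                 10,980.8260    39,755.7585     191,939.1444
P = 10,980.8260; D_Mac = 3.62047 yrs; D_mod = 3.45630 yrs; C = 15.93017.
Duration effect: -3.45630 × (+0.0135) = -0.046660
Convexity effect: 0.5 × 15.93017 × (0.0135)² = +0.0014516
ΔP/P ≈ -0.046660 + 0.0014516 = -0.045208 = -4.5208%.

-4.52%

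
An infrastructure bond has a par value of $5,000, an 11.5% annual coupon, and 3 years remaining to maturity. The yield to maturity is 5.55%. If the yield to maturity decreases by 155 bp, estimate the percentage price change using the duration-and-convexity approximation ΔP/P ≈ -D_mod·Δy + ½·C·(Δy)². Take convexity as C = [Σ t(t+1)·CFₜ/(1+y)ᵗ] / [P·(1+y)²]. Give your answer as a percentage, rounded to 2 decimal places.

With y = 0.0555:
  t   CF        PV=CF/(1+0.0555)^t    t·PV        t(t+1)·PV
  1       575.00       544.7655       544.7655       1,089.5310
  2       575.00       516.1208     1,032.2416       3,096.7249
  3     5,575.00     4,741.0022    14,223.0067      56,892.0267
  Σ                  5,801.8885    15,800.0138      61,078.2825
P = 5,801.8885; D_Mac = 2.72325 yrs; D_mod = 2.58006 yrs; C = 9.44933.
Duration effect: -2.58006 × (-0.0155) = +0.039991
Convexity effect: 0.5 × 9.44933 × (-0.0155)² = +0.0011351
ΔP/P ≈ +0.039991 + 0.0011351 = +0.041126 = +4.1126%.

+4.11%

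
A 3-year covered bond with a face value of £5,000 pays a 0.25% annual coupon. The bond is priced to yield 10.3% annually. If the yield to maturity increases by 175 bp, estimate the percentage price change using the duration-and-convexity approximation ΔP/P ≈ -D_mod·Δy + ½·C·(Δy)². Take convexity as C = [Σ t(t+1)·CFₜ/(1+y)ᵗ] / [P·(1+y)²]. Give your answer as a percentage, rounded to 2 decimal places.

With y = 0.103:
  t   CF        PV=CF/(1+0.103)^t    t·PV        t(t+1)·PV
  1        12.50        11.3327        11.3327          22.6655
  2        12.50        10.2745        20.5489          61.6468
  3     5,012.50     3,735.3203    11,205.9609      44,823.8436
  Σ                  3,756.9275    11,237.8426      44,908.1558
P = 3,756.9275; D_Mac = 2.99123 yrs; D_mod = 2.71191 yrs; C = 9.82520.
Duration effect: -2.71191 × (+0.0175) = -0.047458
Convexity effect: 0.5 × 9.82520 × (0.0175)² = +0.0015045
ΔP/P ≈ -0.047458 + 0.0015045 = -0.045954 = -4.5954%.

-4.60%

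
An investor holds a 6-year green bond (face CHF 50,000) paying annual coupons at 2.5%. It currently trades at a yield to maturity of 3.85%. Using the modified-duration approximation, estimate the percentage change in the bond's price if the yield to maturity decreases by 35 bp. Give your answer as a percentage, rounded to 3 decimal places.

Periodic yield y = 0.0385. Modified duration first:
  t   CF        PV=CF/(1+0.0385)^t    t·PV
  1     1,250.00     1,203.6591     1,203.6591
  2     1,250.00     1,159.0362     2,318.0725
  3     1,250.00     1,116.0676     3,348.2029
  4     1,250.00     1,074.6920     4,298.7679
  5     1,250.00     1,034.8502     5,174.2512
  6    51,250.00    40,855.9078   245,135.4466
  Σ                 46,444.2130   261,478.4003
P = 46,444.2130; D_Mac = 5.62995 yrs; D_mod = 5.62995/(1+0.0385) = 5.42123 yrs.
ΔP/P ≈ -D_mod · Δy = -5.42123 × (-0.0035) = +0.018974 = +1.8974%.

+1.897%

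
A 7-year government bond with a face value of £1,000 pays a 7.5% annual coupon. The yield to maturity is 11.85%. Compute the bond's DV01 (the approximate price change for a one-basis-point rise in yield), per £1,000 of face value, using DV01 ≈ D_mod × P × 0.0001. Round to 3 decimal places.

£0.395

Periodic yield y = 0.1185.
  t   CF        PV=CF/(1+0.1185)^t    t·PV
  1        75.00        67.0541        67.0541
  2        75.00        59.9500       119.9000
  3        75.00        53.5986       160.7957
  4        75.00        47.9201       191.6802
  5        75.00        42.8431       214.2157
  6        75.00        38.3041       229.8246
  7     1,075.00       490.8588     3,436.0113
  Σ                    800.5287     4,419.4817
P = 800.5287; D_Mac = 5.52070 yrs; D_mod = 4.93581 yrs.
DV01 ≈ 4.93581 × 800.5287 × 0.0001 = 0.395126.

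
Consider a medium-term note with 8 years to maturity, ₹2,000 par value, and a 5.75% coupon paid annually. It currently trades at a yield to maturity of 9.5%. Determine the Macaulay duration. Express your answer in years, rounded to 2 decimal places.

6.44 years

Periodic yield y = 0.095. Discount each cash flow and weight by its year:
  t   CF        PV=CF/(1+0.095)^t    t·PV
  1       115.00       105.0228       105.0228
  2       115.00        95.9113       191.8225
  3       115.00        87.5902       262.7706
  4       115.00        79.9910       319.9642
  5       115.00        73.0512       365.2559
  6       115.00        66.7134       400.2804
  7       115.00        60.9255       426.4784
  8     2,115.00     1,023.2869     8,186.2953
  Σ                  1,592.4923    10,257.8901
Price P = Σ PV = 1,592.4923.
Macaulay duration = Σ(t·PV) / P = 10,257.8901 / 1,592.4923 = 6.44141 years.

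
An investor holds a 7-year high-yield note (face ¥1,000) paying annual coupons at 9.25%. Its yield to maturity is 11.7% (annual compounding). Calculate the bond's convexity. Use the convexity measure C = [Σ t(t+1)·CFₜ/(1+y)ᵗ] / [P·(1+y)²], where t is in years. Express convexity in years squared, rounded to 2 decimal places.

With y = 0.117:
  t   CF        PV=CF/(1+0.117)^t    t·PV        t(t+1)·PV
  1        92.50        82.8111        82.8111         165.6222
  2        92.50        74.1371       148.2741         444.8224
  3        92.50        66.3716       199.1148         796.4591
  4        92.50        59.4195       237.6780       1,188.3901
  5        92.50        53.1956       265.9781       1,595.8686
  6        92.50        47.6237       285.7419       2,000.1934
  7     1,092.50       503.5577     3,524.9038      28,199.2307
  Σ                    887.1162     4,744.5019      34,390.5864
P = 887.1162.
Convexity = Σ t(t+1)·PV / [P·(1+y)²] = 34,390.5864 / (887.1162 × 1.247689) = 31.07082.

31.07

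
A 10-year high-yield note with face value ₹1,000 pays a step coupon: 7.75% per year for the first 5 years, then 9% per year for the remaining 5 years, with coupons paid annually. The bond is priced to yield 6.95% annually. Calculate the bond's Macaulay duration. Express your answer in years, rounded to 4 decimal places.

7.4075 years

Periodic yield y = 0.0695. Discount each cash flow and weight by its year:
  t   CF        PV=CF/(1+0.0695)^t    t·PV
  1        77.50        72.4638        72.4638
  2        77.50        67.7548       135.5096
  3        77.50        63.3519       190.0556
  4        77.50        59.2350       236.9401
  5        77.50        55.3857       276.9286
  6        90.00        60.1392       360.8353
  7        90.00        56.2312       393.6181
  8        90.00        52.5770       420.6164
  9        90.00        49.1604       442.4436
  10    1,090.00       556.6967     5,566.9665
  Σ                  1,092.9956     8,096.3775
Price P = Σ PV = 1,092.9956.
Macaulay duration = Σ(t·PV) / P = 8,096.3775 / 1,092.9956 = 7.40751 years.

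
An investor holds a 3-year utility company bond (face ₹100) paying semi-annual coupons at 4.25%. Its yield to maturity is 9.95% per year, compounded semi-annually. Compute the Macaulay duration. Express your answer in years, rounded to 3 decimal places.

Periodic yield y = 0.04975. Discount each cash flow and weight by its period:
  t   CF        PV=CF/(1+0.04975)^t    t·PV
  1        2.125         2.0243         2.0243
  2        2.125         1.9284         3.8567
  3        2.125         1.8370         5.5109
  4        2.125         1.7499         6.9996
  5        2.125         1.6670         8.3349
  6      102.125        76.3162       457.8972
  Σ                     85.5227       484.6237
Price P = Σ PV = 85.5227.
Macaulay duration = Σ(t·PV) / P = 484.6237 / 85.5227 = 5.66661 half-year periods.
In years: 5.66661 / 2 = 2.83330 years.

2.833 years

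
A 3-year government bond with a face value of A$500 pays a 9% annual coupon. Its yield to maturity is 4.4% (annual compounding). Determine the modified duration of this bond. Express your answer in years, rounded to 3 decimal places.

2.657 years

Periodic yield y = 0.044. First find Macaulay duration:
  t   CF        PV=CF/(1+0.044)^t    t·PV
  1        45.00        43.1034        43.1034
  2        45.00        41.2868        82.5737
  3       545.00       478.9553     1,436.8660
  Σ                    563.3456     1,562.5431
P = 563.3456; Macaulay duration = 1,562.5431 / 563.3456 = 2.77368 years.
Modified duration = D_Mac / (1 + y) = 2.77368 / 1.044 = 2.65679 years.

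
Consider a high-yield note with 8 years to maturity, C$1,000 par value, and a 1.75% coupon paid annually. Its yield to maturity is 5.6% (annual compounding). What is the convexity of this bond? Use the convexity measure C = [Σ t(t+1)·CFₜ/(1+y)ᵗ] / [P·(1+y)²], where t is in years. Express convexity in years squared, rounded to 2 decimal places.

With y = 0.056:
  t   CF        PV=CF/(1+0.056)^t    t·PV        t(t+1)·PV
  1        17.50        16.5720        16.5720          33.1439
  2        17.50        15.6932        31.3863          94.1589
  3        17.50        14.8609        44.5828         178.3313
  4        17.50        14.0729        56.2914         281.4572
  5        17.50        13.3266        66.6329         399.7972
  6        17.50        12.6199        75.7192         530.0341
  7        17.50        11.9506        83.6544         669.2350
  8     1,017.50       657.9957     5,263.9658      47,375.6922
  Σ                    757.0917     5,638.8047      49,561.8499
P = 757.0917.
Convexity = Σ t(t+1)·PV / [P·(1+y)²] = 49,561.8499 / (757.0917 × 1.115136) = 58.70447.

58.70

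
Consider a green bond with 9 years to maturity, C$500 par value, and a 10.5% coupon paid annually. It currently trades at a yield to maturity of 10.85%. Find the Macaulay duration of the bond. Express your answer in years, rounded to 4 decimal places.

6.2106 years

Periodic yield y = 0.1085. Discount each cash flow and weight by its year:
  t   CF        PV=CF/(1+0.1085)^t    t·PV
  1        52.50        47.3613        47.3613
  2        52.50        42.7256        85.4511
  3        52.50        38.5436       115.6308
  4        52.50        34.7709       139.0838
  5        52.50        31.3676       156.8378
  6        52.50        28.2973       169.7838
  7        52.50        25.5276       178.6930
  8        52.50        23.0289       184.2314
  9       552.50       218.6306     1,967.6757
  Σ                    490.2534     3,044.7487
Price P = Σ PV = 490.2534.
Macaulay duration = Σ(t·PV) / P = 3,044.7487 / 490.2534 = 6.21056 years.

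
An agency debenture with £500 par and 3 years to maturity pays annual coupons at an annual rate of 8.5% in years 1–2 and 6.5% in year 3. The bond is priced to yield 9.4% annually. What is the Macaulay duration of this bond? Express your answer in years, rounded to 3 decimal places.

Periodic yield y = 0.094. Discount each cash flow and weight by its year:
  t   CF        PV=CF/(1+0.094)^t    t·PV
  1        42.50        38.8483        38.8483
  2        42.50        35.5103        71.0206
  3       532.50       406.6939     1,220.0817
  Σ                    481.0524     1,329.9505
Price P = Σ PV = 481.0524.
Macaulay duration = Σ(t·PV) / P = 1,329.9505 / 481.0524 = 2.76467 years.

2.765 years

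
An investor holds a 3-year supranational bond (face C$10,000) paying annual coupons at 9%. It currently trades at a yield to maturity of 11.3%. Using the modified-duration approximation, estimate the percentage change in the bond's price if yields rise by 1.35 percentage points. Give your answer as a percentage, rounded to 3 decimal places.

Periodic yield y = 0.113. Modified duration first:
  t   CF        PV=CF/(1+0.113)^t    t·PV
  1       900.00       808.6253       808.6253
  2       900.00       726.5277     1,453.0554
  3    10,900.00     7,905.7123    23,717.1369
  Σ                  9,440.8653    25,978.8176
P = 9,440.8653; D_Mac = 2.75174 yrs; D_mod = 2.75174/(1+0.113) = 2.47236 yrs.
ΔP/P ≈ -D_mod · Δy = -2.47236 × (+0.0135) = -0.033377 = -3.3377%.

-3.338%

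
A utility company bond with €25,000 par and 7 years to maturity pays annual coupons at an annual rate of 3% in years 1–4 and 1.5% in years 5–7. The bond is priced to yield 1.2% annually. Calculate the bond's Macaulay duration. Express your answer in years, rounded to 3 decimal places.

Periodic yield y = 0.012. Discount each cash flow and weight by its year:
  t   CF        PV=CF/(1+0.012)^t    t·PV
  1       750.00       741.1067       741.1067
  2       750.00       732.3189     1,464.6378
  3       750.00       723.6353     2,170.9058
  4       750.00       715.0546     2,860.2185
  5       375.00       353.2879     1,766.4393
  6       375.00       349.0987     2,094.5920
  7    25,375.00    23,342.2364   163,395.6549
  Σ                 26,956.7384   174,493.5550
Price P = Σ PV = 26,956.7384.
Macaulay duration = Σ(t·PV) / P = 174,493.5550 / 26,956.7384 = 6.47310 years.

6.473 years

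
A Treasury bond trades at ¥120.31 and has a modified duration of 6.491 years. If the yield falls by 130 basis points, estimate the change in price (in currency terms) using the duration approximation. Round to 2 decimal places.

+¥10.15

Duration approximation: ΔP/P ≈ -D_mod · Δy = -6.491 × (-0.013) = +0.084383.
ΔP ≈ 120.31 × (+0.084383) = +10.15211873.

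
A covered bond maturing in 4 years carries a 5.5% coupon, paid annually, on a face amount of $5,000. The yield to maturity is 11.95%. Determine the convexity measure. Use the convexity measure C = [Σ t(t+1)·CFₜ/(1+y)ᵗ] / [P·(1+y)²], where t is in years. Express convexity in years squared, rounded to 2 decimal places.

With y = 0.1195:
  t   CF        PV=CF/(1+0.1195)^t    t·PV        t(t+1)·PV
  1       275.00       245.6454       245.6454         491.2908
  2       275.00       219.4242       438.8484       1,316.5451
  3       275.00       196.0020       588.0059       2,352.0234
  4     5,275.00     3,358.3509    13,433.4036      67,167.0181
  Σ                  4,019.4224    14,705.9032      71,326.8774
P = 4,019.4224.
Convexity = Σ t(t+1)·PV / [P·(1+y)²] = 71,326.8774 / (4,019.4224 × 1.253280) = 14.15929.

14.16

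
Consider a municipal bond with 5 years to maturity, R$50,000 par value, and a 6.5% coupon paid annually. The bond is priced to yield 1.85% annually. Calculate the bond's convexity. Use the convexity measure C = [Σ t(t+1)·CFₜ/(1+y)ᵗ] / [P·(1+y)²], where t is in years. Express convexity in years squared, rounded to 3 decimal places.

With y = 0.0185:
  t   CF        PV=CF/(1+0.0185)^t    t·PV        t(t+1)·PV
  1     3,250.00     3,190.9671     3,190.9671       6,381.9342
  2     3,250.00     3,133.0065     6,266.0130      18,798.0389
  3     3,250.00     3,076.0987     9,228.2960      36,913.1840
  4     3,250.00     3,020.2245    12,080.8980      60,404.4902
  5    53,250.00    48,586.3691   242,931.8457   1,457,591.0742
  Σ                 61,006.6659   273,698.0198   1,580,088.7215
P = 61,006.6659.
Convexity = Σ t(t+1)·PV / [P·(1+y)²] = 1,580,088.7215 / (61,006.6659 × 1.037342) = 24.96791.

24.968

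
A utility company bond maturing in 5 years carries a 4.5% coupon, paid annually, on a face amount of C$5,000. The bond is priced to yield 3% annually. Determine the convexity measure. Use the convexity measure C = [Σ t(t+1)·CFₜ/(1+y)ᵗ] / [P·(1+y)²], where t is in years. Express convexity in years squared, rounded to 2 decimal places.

25.29

With y = 0.03:
  t   CF        PV=CF/(1+0.03)^t    t·PV        t(t+1)·PV
  1       225.00       218.4466       218.4466         436.8932
  2       225.00       212.0841       424.1682       1,272.5045
  3       225.00       205.9069       617.7206       2,470.8825
  4       225.00       199.9096       799.6383       3,998.1917
  5     5,225.00     4,507.1309    22,535.6545     135,213.9270
  Σ                  5,343.4780    24,595.6282     143,392.3988
P = 5,343.4780.
Convexity = Σ t(t+1)·PV / [P·(1+y)²] = 143,392.3988 / (5,343.4780 × 1.060900) = 25.29459.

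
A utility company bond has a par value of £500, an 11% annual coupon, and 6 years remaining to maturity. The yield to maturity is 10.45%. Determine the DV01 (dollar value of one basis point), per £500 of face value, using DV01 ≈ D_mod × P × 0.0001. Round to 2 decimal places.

£0.22

Periodic yield y = 0.1045.
  t   CF        PV=CF/(1+0.1045)^t    t·PV
  1        55.00        49.7963        49.7963
  2        55.00        45.0849        90.1698
  3        55.00        40.8193       122.4579
  4        55.00        36.9573       147.8291
  5        55.00        33.4606       167.3031
  6       555.00       305.7023     1,834.2136
  Σ                    511.8207     2,411.7698
P = 511.8207; D_Mac = 4.71214 yrs; D_mod = 4.26631 yrs.
DV01 ≈ 4.26631 × 511.8207 × 0.0001 = 0.218359.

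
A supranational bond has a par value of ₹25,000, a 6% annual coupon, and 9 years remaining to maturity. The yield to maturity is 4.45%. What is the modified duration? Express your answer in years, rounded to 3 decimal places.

Periodic yield y = 0.0445. First find Macaulay duration:
  t   CF        PV=CF/(1+0.0445)^t    t·PV
  1     1,500.00     1,436.0938     1,436.0938
  2     1,500.00     1,374.9103     2,749.8206
  3     1,500.00     1,316.3335     3,949.0004
  4     1,500.00     1,260.2523     5,041.0090
  5     1,500.00     1,206.5603     6,032.8016
  6     1,500.00     1,155.1559     6,930.9353
  7     1,500.00     1,105.9415     7,741.5904
  8     1,500.00     1,058.8238     8,470.5906
  9    26,500.00    17,908.9397   161,180.4576
  Σ                 27,823.0111   203,532.2994
P = 27,823.0111; Macaulay duration = 203,532.2994 / 27,823.0111 = 7.31525 years.
Modified duration = D_Mac / (1 + y) = 7.31525 / 1.0445 = 7.00359 years.

7.004 years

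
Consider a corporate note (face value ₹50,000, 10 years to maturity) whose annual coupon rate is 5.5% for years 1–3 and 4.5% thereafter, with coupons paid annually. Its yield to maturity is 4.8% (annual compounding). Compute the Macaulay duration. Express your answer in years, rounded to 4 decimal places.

8.0739 years

Periodic yield y = 0.048. Discount each cash flow and weight by its year:
  t   CF        PV=CF/(1+0.048)^t    t·PV
  1     2,750.00     2,624.0458     2,624.0458
  2     2,750.00     2,503.8605     5,007.7210
  3     2,750.00     2,389.1799     7,167.5396
  4     2,250.00     1,865.2515     7,461.0058
  5     2,250.00     1,779.8201     8,899.1005
  6     2,250.00     1,698.3016    10,189.8097
  7     2,250.00     1,620.5168    11,343.6176
  8     2,250.00     1,546.2947    12,370.3573
  9     2,250.00     1,475.4720    13,279.2481
  10   52,250.00    32,694.4073   326,944.0727
  Σ                 50,197.1501   405,286.5181
Price P = Σ PV = 50,197.1501.
Macaulay duration = Σ(t·PV) / P = 405,286.5181 / 50,197.1501 = 8.07389 years.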